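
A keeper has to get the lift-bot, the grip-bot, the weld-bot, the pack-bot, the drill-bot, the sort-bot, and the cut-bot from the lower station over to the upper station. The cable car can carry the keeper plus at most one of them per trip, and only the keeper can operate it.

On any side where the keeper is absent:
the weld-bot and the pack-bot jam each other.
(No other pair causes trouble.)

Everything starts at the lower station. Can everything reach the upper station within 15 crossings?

Yes — this plan uses 13 crossings (≤ 15):
1. Keeper goes to the upper station with the weld-bot.  [the lower station: the cut-bot, the drill-bot, the grip-bot, the lift-bot, the pack-bot, the sort-bot | the upper station: the weld-bot]
2. Keeper goes back to the lower station alone.  [the lower station: the cut-bot, the drill-bot, the grip-bot, the lift-bot, the pack-bot, the sort-bot | the upper station: the weld-bot]
3. Keeper goes to the upper station with the lift-bot.  [the lower station: the cut-bot, the drill-bot, the grip-bot, the pack-bot, the sort-bot | the upper station: the lift-bot, the weld-bot]
4. Keeper goes back to the lower station alone.  [the lower station: the cut-bot, the drill-bot, the grip-bot, the pack-bot, the sort-bot | the upper station: the lift-bot, the weld-bot]
5. Keeper goes to the upper station with the grip-bot.  [the lower station: the cut-bot, the drill-bot, the pack-bot, the sort-bot | the upper station: the grip-bot, the lift-bot, the weld-bot]
6. Keeper goes back to the lower station alone.  [the lower station: the cut-bot, the drill-bot, the pack-bot, the sort-bot | the upper station: the grip-bot, the lift-bot, the weld-bot]
7. Keeper goes to the upper station with the drill-bot.  [the lower station: the cut-bot, the pack-bot, the sort-bot | the upper station: the drill-bot, the grip-bot, the lift-bot, the weld-bot]
8. Keeper goes back to the lower station alone.  [the lower station: the cut-bot, the pack-bot, the sort-bot | the upper station: the drill-bot, the grip-bot, the lift-bot, the weld-bot]
9. Keeper goes to the upper station with the sort-bot.  [the lower station: the cut-bot, the pack-bot | the upper station: the drill-bot, the grip-bot, the lift-bot, the sort-bot, the weld-bot]
10. Keeper goes back to the lower station alone.  [the lower station: the cut-bot, the pack-bot | the upper station: the drill-bot, the grip-bot, the lift-bot, the sort-bot, the weld-bot]
11. Keeper goes to the upper station with the cut-bot.  [the lower station: the pack-bot | the upper station: the cut-bot, the drill-bot, the grip-bot, the lift-bot, the sort-bot, the weld-bot]
12. Keeper goes back to the lower station alone.  [the lower station: the pack-bot | the upper station: the cut-bot, the drill-bot, the grip-bot, the lift-bot, the sort-bot, the weld-bot]
13. Keeper goes to the upper station with the pack-bot.  [the lower station: — | the upper station: the cut-bot, the drill-bot, the grip-bot, the lift-bot, the pack-bot, the sort-bot, the weld-bot]

Yes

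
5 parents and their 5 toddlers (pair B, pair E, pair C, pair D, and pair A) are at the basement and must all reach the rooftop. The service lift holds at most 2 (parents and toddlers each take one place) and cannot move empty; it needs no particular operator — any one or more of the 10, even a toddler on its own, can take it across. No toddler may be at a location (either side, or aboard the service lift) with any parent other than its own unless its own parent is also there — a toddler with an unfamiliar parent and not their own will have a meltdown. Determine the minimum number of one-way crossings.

Following every safe sequence of crossings from the start, the most of the 10 that can be at the rooftop as the service lift arrives there on crossings 1, 3, 5, 7 is 2, 3, 4, 5 respectively; the best ever achieved is 5 of 10.
From crossing 9 on, no configuration arises that was not already reachable earlier: only 82 distinct safe configurations (who is on which side, and where the service lift is) can ever be reached, none of them has everyone across, and every continuation just revisits them. So no valid plan exists.

impossible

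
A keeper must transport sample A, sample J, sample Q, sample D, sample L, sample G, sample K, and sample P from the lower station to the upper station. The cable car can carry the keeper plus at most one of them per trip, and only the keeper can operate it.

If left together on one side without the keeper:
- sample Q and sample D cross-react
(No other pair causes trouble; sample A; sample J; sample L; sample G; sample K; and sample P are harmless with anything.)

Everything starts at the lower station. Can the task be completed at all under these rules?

Yes

1. Keeper goes to the upper station with sample Q.
2. Keeper goes back to the lower station alone.
3. Keeper goes to the upper station with sample A.
4. Keeper goes back to the lower station alone.
5. Keeper goes to the upper station with sample J.
6. Keeper goes back to the lower station alone.
7. Keeper goes to the upper station with sample L.
8. Keeper goes back to the lower station alone.
9. Keeper goes to the upper station with sample G.
10. Keeper goes back to the lower station alone.
11. Keeper goes to the upper station with sample K.
12. Keeper goes back to the lower station alone.
13. Keeper goes to the upper station with sample P.
14. Keeper goes back to the lower station alone.
15. Keeper goes to the upper station with sample D.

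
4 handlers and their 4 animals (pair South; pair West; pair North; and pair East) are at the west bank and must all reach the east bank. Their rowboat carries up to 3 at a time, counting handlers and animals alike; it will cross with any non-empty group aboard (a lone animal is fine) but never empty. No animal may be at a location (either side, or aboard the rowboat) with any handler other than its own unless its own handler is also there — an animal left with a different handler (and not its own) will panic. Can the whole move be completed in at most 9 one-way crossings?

Yes — this plan uses 9 crossings (≤ 9):
1. animal South and handler South cross → the east bank.
2. handler South crosses ← the west bank.
3. animal West, handler South, and handler West cross → the east bank.
4. animal South and handler South cross ← the west bank.
5. handler East, handler North, and handler South cross → the east bank.
6. animal West crosses ← the west bank.
7. animal South and animal West cross → the east bank.
8. animal South crosses ← the west bank.
9. animal East, animal North, and animal South cross → the east bank.

Yes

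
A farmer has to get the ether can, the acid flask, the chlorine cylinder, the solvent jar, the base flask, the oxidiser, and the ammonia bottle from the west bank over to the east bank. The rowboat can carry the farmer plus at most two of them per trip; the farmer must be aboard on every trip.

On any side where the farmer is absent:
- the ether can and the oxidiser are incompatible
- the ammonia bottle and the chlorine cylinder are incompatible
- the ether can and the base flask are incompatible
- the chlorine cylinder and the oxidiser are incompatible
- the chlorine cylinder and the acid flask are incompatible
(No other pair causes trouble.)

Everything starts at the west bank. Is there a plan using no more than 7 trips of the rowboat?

No

Counting alone: the farmer can take at most 2 across per trip to the east bank, so moving all 7 needs at least 4 loaded trips out, with a return between consecutive ones — at least 7 crossings.
The safety rule pushes this higher. Following every safe sequence of crossings, the most of the 7 that can be at the east bank as the rowboat arrives there on crossing 7 is 6 — never all 7.
So the move cannot be finished within 7 crossings. (The shortest complete plan takes 9:)
1. Farmer goes to the east bank with the chlorine cylinder and the ether can.
2. Farmer goes back to the west bank alone.
3. Farmer goes to the east bank with the acid flask.
4. Farmer goes back to the west bank with the chlorine cylinder.
5. Farmer goes to the east bank with the ammonia bottle and the oxidiser.
6. Farmer goes back to the west bank with the ether can.
7. Farmer goes to the east bank with the base flask and the solvent jar.
8. Farmer goes back to the west bank alone.
9. Farmer goes to the east bank with the chlorine cylinder and the ether can.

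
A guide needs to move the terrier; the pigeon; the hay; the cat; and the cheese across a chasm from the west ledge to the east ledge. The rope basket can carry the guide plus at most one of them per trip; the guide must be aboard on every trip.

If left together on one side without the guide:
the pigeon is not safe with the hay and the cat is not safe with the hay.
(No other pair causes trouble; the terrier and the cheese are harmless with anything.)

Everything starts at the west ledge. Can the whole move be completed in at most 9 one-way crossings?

Counting alone: the guide can take at most 1 across per trip to the east ledge, so moving all 5 needs at least 5 loaded trips out, with a return between consecutive ones — at least 9 crossings.
The safety rule pushes this higher. Following every safe sequence of crossings, the most of the 5 that can be at the east ledge as the rope basket arrives there on crossing 9 is 4 — never all 5.
So the move cannot be finished within 9 crossings. (The shortest complete plan takes 11:)
1. Guide goes to the east ledge with the hay.
2. Guide goes back to the west ledge alone.
3. Guide goes to the east ledge with the terrier.
4. Guide goes back to the west ledge alone.
5. Guide goes to the east ledge with the pigeon.
6. Guide goes back to the west ledge with the hay.
7. Guide goes to the east ledge with the cat.
8. Guide goes back to the west ledge alone.
9. Guide goes to the east ledge with the cheese.
10. Guide goes back to the west ledge alone.
11. Guide goes to the east ledge with the hay.

No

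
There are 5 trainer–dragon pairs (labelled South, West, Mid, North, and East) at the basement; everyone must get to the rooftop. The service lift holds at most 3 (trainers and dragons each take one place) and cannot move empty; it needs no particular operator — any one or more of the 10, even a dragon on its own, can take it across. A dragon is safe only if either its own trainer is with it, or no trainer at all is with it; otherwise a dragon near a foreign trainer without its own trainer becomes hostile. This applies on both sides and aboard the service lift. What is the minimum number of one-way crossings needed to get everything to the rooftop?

11

Counting alone: each trip to the rooftop takes at most 3 across and each return brings at least 1 back, so after t trips out (and t−1 returns) at most 3t − (t−1) of the 10 are across; that first reaches 10 at t = 5, so at least 9 crossings are needed.
The safety rule pushes this higher. Following every safe sequence of crossings, the most of the 10 that can be at the rooftop as the service lift arrives there on crossing 9 is 9 — never all 10.
So no plan with fewer than 11 crossings exists, and this one achieves 11:
1. dragon South and trainer South cross → the rooftop.
2. trainer South crosses ← the basement.
3. dragon Mid, dragon North, and dragon West cross → the rooftop.
4. dragon South crosses ← the basement.
5. trainer Mid, trainer North, and trainer West cross → the rooftop.
6. dragon West and trainer West cross ← the basement.
7. trainer East, trainer South, and trainer West cross → the rooftop.
8. dragon Mid crosses ← the basement.
9. dragon South and dragon West cross → the rooftop.
10. dragon South crosses ← the basement.
11. dragon East, dragon Mid, and dragon South cross → the rooftop.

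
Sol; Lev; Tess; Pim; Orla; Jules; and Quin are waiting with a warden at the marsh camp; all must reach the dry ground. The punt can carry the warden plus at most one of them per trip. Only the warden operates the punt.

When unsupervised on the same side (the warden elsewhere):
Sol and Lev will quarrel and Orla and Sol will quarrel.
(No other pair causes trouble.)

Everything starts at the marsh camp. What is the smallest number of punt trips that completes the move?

15

Counting alone: the warden can take at most 1 across per trip to the dry ground, so moving all 7 needs at least 7 loaded trips out, with a return between consecutive ones — at least 13 crossings.
The safety rule pushes this higher. Following every safe sequence of crossings, the most of the 7 that can be at the dry ground as the punt arrives there on crossing 13 is 6 — never all 7.
So no plan with fewer than 15 crossings exists, and this one achieves 15:
1. Warden goes to the dry ground with Sol.
2. Warden goes back to the marsh camp alone.
3. Warden goes to the dry ground with Lev.
4. Warden goes back to the marsh camp with Sol.
5. Warden goes to the dry ground with Orla.
6. Warden goes back to the marsh camp alone.
7. Warden goes to the dry ground with Tess.
8. Warden goes back to the marsh camp alone.
9. Warden goes to the dry ground with Pim.
10. Warden goes back to the marsh camp alone.
11. Warden goes to the dry ground with Jules.
12. Warden goes back to the marsh camp alone.
13. Warden goes to the dry ground with Quin.
14. Warden goes back to the marsh camp alone.
15. Warden goes to the dry ground with Sol.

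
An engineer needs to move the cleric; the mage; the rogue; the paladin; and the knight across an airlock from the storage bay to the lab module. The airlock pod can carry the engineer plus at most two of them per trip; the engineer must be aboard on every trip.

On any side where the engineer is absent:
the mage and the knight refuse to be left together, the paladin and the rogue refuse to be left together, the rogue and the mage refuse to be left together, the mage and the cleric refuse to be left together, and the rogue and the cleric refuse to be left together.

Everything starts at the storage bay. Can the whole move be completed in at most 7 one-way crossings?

Yes — this plan uses 7 crossings (≤ 7):
1. Engineer goes to the lab module with the mage and the rogue.
2. Engineer goes back to the storage bay with the mage.
3. Engineer goes to the lab module with the cleric and the knight.
4. Engineer goes back to the storage bay with the cleric.
5. Engineer goes to the lab module with the cleric and the paladin.
6. Engineer goes back to the storage bay with the rogue.
7. Engineer goes to the lab module with the mage and the rogue.

Yes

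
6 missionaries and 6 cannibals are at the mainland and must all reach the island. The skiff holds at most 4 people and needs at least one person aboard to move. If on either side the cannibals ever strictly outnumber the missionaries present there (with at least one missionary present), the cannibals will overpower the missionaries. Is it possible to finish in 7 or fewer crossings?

No

Counting alone: each trip to the island takes at most 4 across and each return brings at least 1 back, so after t trips out (and t−1 returns) at most 4t − (t−1) of the 12 are across; that first reaches 12 at t = 4, so at least 7 crossings are needed.
The safety rule pushes this higher. Following every safe sequence of crossings, the most of the 12 that can be at the island as the skiff arrives there on crossing 7 is 11 — never all 12.
So the move cannot be finished within 7 crossings. (The shortest complete plan takes 9:)
1. 2 cannibals → the island.  (the mainland: 6M 4C; the island: 0M 2C)
2. 1 cannibal ← the mainland.  (the mainland: 6M 5C; the island: 0M 1C)
3. 4 cannibals → the island.  (the mainland: 6M 1C; the island: 0M 5C)
4. 1 cannibal ← the mainland.  (the mainland: 6M 2C; the island: 0M 4C)
5. 4 missionaries → the island.  (the mainland: 2M 2C; the island: 4M 4C)
6. 1 missionary and 1 cannibal ← the mainland.  (the mainland: 3M 3C; the island: 3M 3C)
7. 2 missionaries and 2 cannibals → the island.  (the mainland: 1M 1C; the island: 5M 5C)
8. 1 missionary and 1 cannibal ← the mainland.  (the mainland: 2M 2C; the island: 4M 4C)
9. 2 missionaries and 2 cannibals → the island.  (the mainland: 0M 0C; the island: 6M 6C)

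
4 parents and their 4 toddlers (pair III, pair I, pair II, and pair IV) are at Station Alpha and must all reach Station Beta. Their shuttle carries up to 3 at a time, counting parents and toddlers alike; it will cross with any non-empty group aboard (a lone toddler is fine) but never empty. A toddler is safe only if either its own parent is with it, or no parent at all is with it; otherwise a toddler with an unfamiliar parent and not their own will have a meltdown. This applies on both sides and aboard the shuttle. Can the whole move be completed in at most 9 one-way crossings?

Yes

Yes — this plan uses 9 crossings (≤ 9):
1. parent III and toddler III cross → Station Beta.
2. parent III crosses ← Station Alpha.
3. parent I, parent III, and toddler I cross → Station Beta.
4. parent III and toddler III cross ← Station Alpha.
5. parent II, parent III, and parent IV cross → Station Beta.
6. toddler I crosses ← Station Alpha.
7. toddler I and toddler III cross → Station Beta.
8. toddler III crosses ← Station Alpha.
9. toddler II, toddler III, and toddler IV cross → Station Beta.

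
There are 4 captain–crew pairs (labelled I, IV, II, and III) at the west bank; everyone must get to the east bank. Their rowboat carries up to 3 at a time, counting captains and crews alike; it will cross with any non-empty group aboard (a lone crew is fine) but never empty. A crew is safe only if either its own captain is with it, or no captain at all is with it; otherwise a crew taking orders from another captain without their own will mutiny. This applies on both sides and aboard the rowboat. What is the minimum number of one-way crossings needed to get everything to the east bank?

Counting alone: each trip to the east bank takes at most 3 across and each return brings at least 1 back, so after t trips out (and t−1 returns) at most 3t − (t−1) of the 8 are across; that first reaches 8 at t = 4, so at least 7 crossings are needed.
The safety rule pushes this higher. Following every safe sequence of crossings, the most of the 8 that can be at the east bank as the rowboat arrives there on crossing 7 is 7 — never all 8.
So no plan with fewer than 9 crossings exists, and this one achieves 9:
1. captain I and crew I cross → the east bank.
2. captain I crosses ← the west bank.
3. captain I, captain IV, and crew IV cross → the east bank.
4. captain I and crew I cross ← the west bank.
5. captain I, captain II, and captain III cross → the east bank.
6. crew IV crosses ← the west bank.
7. crew I and crew IV cross → the east bank.
8. crew I crosses ← the west bank.
9. crew I, crew II, and crew III cross → the east bank.

9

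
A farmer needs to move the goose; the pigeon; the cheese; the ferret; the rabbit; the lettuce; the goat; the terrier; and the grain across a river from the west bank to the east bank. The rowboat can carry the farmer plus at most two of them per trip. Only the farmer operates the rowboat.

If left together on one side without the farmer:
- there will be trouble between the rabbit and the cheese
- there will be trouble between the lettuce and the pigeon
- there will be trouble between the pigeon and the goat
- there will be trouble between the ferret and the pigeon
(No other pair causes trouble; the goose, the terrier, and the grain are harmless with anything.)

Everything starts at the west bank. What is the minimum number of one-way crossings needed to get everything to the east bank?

Counting alone: the farmer can take at most 2 across per trip to the east bank, so moving all 9 needs at least 5 loaded trips out, with a return between consecutive ones — at least 9 crossings.
The plan below uses exactly 9 crossings, so it is optimal:
1. Farmer goes to the east bank with the cheese and the pigeon.  [the west bank: the ferret, the goat, the goose, the grain, the lettuce, the rabbit, the terrier | the east bank: the cheese, the pigeon]
2. Farmer goes back to the west bank alone.  [the west bank: the ferret, the goat, the goose, the grain, the lettuce, the rabbit, the terrier | the east bank: the cheese, the pigeon]
3. Farmer goes to the east bank with the ferret and the goose.  [the west bank: the goat, the grain, the lettuce, the rabbit, the terrier | the east bank: the cheese, the ferret, the goose, the pigeon]
4. Farmer goes back to the west bank with the pigeon.  [the west bank: the goat, the grain, the lettuce, the pigeon, the rabbit, the terrier | the east bank: the cheese, the ferret, the goose]
5. Farmer goes to the east bank with the goat and the lettuce.  [the west bank: the grain, the pigeon, the rabbit, the terrier | the east bank: the cheese, the ferret, the goat, the goose, the lettuce]
6. Farmer goes back to the west bank alone.  [the west bank: the grain, the pigeon, the rabbit, the terrier | the east bank: the cheese, the ferret, the goat, the goose, the lettuce]
7. Farmer goes to the east bank with the grain and the terrier.  [the west bank: the pigeon, the rabbit | the east bank: the cheese, the ferret, the goat, the goose, the grain, the lettuce, the terrier]
8. Farmer goes back to the west bank alone.  [the west bank: the pigeon, the rabbit | the east bank: the cheese, the ferret, the goat, the goose, the grain, the lettuce, the terrier]
9. Farmer goes to the east bank with the pigeon and the rabbit.  [the west bank: — | the east bank: the cheese, the ferret, the goat, the goose, the grain, the lettuce, the pigeon, the rabbit, the terrier]

9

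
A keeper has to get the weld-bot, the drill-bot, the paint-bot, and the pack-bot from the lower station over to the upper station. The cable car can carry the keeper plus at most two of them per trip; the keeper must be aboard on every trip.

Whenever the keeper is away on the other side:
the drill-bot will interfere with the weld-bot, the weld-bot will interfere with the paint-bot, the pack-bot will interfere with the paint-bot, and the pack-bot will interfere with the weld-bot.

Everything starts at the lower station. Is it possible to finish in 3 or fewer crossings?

Counting alone: the keeper can take at most 2 across per trip to the upper station, so moving all 4 needs at least 2 loaded trips out, with a return between consecutive ones — at least 3 crossings.
The safety rule pushes this higher. Following every safe sequence of crossings, the most of the 4 that can be at the upper station as the cable car arrives there on crossing 3 is 3 — never all 4.
So the move cannot be finished within 3 crossings. (The shortest complete plan takes 5:)
1. Keeper goes to the upper station with the paint-bot and the weld-bot.
2. Keeper goes back to the lower station with the weld-bot.
3. Keeper goes to the upper station with the drill-bot and the weld-bot.
4. Keeper goes back to the lower station with the weld-bot.
5. Keeper goes to the upper station with the pack-bot and the weld-bot.

No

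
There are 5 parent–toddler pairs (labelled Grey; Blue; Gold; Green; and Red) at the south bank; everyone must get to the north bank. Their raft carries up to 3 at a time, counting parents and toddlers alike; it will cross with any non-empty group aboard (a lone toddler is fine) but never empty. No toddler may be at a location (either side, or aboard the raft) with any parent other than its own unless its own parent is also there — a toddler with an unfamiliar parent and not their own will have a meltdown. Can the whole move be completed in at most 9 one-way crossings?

Counting alone: each trip to the north bank takes at most 3 across and each return brings at least 1 back, so after t trips out (and t−1 returns) at most 3t − (t−1) of the 10 are across; that first reaches 10 at t = 5, so at least 9 crossings are needed.
The safety rule pushes this higher. Following every safe sequence of crossings, the most of the 10 that can be at the north bank as the raft arrives there on crossing 9 is 9 — never all 10.
So the move cannot be finished within 9 crossings. (The shortest complete plan takes 11:)
1. parent Grey and toddler Grey cross → the north bank.
2. parent Grey crosses ← the south bank.
3. toddler Blue, toddler Gold, and toddler Green cross → the north bank.
4. toddler Grey crosses ← the south bank.
5. parent Blue, parent Gold, and parent Green cross → the north bank.
6. parent Blue and toddler Blue cross ← the south bank.
7. parent Blue, parent Grey, and parent Red cross → the north bank.
8. toddler Gold crosses ← the south bank.
9. toddler Blue and toddler Grey cross → the north bank.
10. toddler Grey crosses ← the south bank.
11. toddler Gold, toddler Grey, and toddler Red cross → the north bank.

No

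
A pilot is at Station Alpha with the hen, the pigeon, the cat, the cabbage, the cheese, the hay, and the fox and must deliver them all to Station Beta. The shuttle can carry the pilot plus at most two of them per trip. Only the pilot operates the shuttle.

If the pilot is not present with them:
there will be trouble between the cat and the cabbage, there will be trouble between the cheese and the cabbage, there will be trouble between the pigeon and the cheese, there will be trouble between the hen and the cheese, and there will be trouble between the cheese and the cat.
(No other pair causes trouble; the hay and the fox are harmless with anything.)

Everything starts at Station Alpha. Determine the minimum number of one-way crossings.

11

Counting alone: the pilot can take at most 2 across per trip to Station Beta, so moving all 7 needs at least 4 loaded trips out, with a return between consecutive ones — at least 7 crossings.
The safety rule pushes this higher. Following every safe sequence of crossings, the most of the 7 that can be at Station Beta as the shuttle arrives there on crossings 7, 9 is 5, 6 respectively — never all 7.
So no plan with fewer than 11 crossings exists, and this one achieves 11:
1. Pilot goes to Station Beta with the cat and the cheese.
2. Pilot goes back to Station Alpha with the cat.
3. Pilot goes to Station Beta with the cat and the hen.
4. Pilot goes back to Station Alpha with the cheese.
5. Pilot goes to Station Beta with the cabbage and the pigeon.
6. Pilot goes back to Station Alpha with the cat.
7. Pilot goes to Station Beta with the cat and the hay.
8. Pilot goes back to Station Alpha with the cat.
9. Pilot goes to Station Beta with the cat and the fox.
10. Pilot goes back to Station Alpha with the cat.
11. Pilot goes to Station Beta with the cat and the cheese.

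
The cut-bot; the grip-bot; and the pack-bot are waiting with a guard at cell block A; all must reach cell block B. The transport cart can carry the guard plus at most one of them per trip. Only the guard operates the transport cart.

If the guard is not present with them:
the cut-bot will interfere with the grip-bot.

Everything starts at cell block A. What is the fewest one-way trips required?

Counting alone: the guard can take at most 1 across per trip to cell block B, so moving all 3 needs at least 3 loaded trips out, with a return between consecutive ones — at least 5 crossings.
The plan below uses exactly 5 crossings, so it is optimal:
1. Guard goes to cell block B with the cut-bot.  [cell block A: the grip-bot, the pack-bot | cell block B: the cut-bot]
2. Guard goes back to cell block A alone.  [cell block A: the grip-bot, the pack-bot | cell block B: the cut-bot]
3. Guard goes to cell block B with the pack-bot.  [cell block A: the grip-bot | cell block B: the cut-bot, the pack-bot]
4. Guard goes back to cell block A alone.  [cell block A: the grip-bot | cell block B: the cut-bot, the pack-bot]
5. Guard goes to cell block B with the grip-bot.  [cell block A: — | cell block B: the cut-bot, the grip-bot, the pack-bot]

5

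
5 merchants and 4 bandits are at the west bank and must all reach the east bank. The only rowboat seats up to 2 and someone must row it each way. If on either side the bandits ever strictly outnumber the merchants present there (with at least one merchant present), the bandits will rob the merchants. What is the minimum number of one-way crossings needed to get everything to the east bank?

Counting alone: each trip to the east bank takes at most 2 across and each return brings at least 1 back, so after t trips out (and t−1 returns) at most 2t − (t−1) of the 9 are across; that first reaches 9 at t = 8, so at least 15 crossings are needed.
The plan below uses exactly 15 crossings, so it is optimal:
1. 2 bandits → the east bank.  (the west bank: 5M 2B; the east bank: 0M 2B)
2. 1 bandit ← the west bank.  (the west bank: 5M 3B; the east bank: 0M 1B)
3. 2 bandits → the east bank.  (the west bank: 5M 1B; the east bank: 0M 3B)
4. 1 bandit ← the west bank.  (the west bank: 5M 2B; the east bank: 0M 2B)
5. 2 merchants → the east bank.  (the west bank: 3M 2B; the east bank: 2M 2B)
6. 1 bandit ← the west bank.  (the west bank: 3M 3B; the east bank: 2M 1B)
7. 1 merchant and 1 bandit → the east bank.  (the west bank: 2M 2B; the east bank: 3M 2B)
8. 1 merchant ← the west bank.  (the west bank: 3M 2B; the east bank: 2M 2B)
9. 1 merchant and 1 bandit → the east bank.  (the west bank: 2M 1B; the east bank: 3M 3B)
10. 1 bandit ← the west bank.  (the west bank: 2M 2B; the east bank: 3M 2B)
11. 1 merchant and 1 bandit → the east bank.  (the west bank: 1M 1B; the east bank: 4M 3B)
12. 1 merchant ← the west bank.  (the west bank: 2M 1B; the east bank: 3M 3B)
13. 1 merchant and 1 bandit → the east bank.  (the west bank: 1M 0B; the east bank: 4M 4B)
14. 1 bandit ← the west bank.  (the west bank: 1M 1B; the east bank: 4M 3B)
15. 1 merchant and 1 bandit → the east bank.  (the west bank: 0M 0B; the east bank: 5M 4B)

15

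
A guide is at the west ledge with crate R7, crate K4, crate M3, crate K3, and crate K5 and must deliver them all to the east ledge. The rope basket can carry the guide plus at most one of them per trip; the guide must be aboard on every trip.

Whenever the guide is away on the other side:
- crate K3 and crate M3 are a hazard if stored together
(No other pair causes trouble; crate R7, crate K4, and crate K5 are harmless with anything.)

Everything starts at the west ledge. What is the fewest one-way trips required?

Counting alone: the guide can take at most 1 across per trip to the east ledge, so moving all 5 needs at least 5 loaded trips out, with a return between consecutive ones — at least 9 crossings.
The plan below uses exactly 9 crossings, so it is optimal:
1. Guide goes to the east ledge with crate M3.  [the west ledge: crate K3, crate K4, crate K5, crate R7 | the east ledge: crate M3]
2. Guide goes back to the west ledge alone.  [the west ledge: crate K3, crate K4, crate K5, crate R7 | the east ledge: crate M3]
3. Guide goes to the east ledge with crate R7.  [the west ledge: crate K3, crate K4, crate K5 | the east ledge: crate M3, crate R7]
4. Guide goes back to the west ledge alone.  [the west ledge: crate K3, crate K4, crate K5 | the east ledge: crate M3, crate R7]
5. Guide goes to the east ledge with crate K4.  [the west ledge: crate K3, crate K5 | the east ledge: crate K4, crate M3, crate R7]
6. Guide goes back to the west ledge alone.  [the west ledge: crate K3, crate K5 | the east ledge: crate K4, crate M3, crate R7]
7. Guide goes to the east ledge with crate K5.  [the west ledge: crate K3 | the east ledge: crate K4, crate K5, crate M3, crate R7]
8. Guide goes back to the west ledge alone.  [the west ledge: crate K3 | the east ledge: crate K4, crate K5, crate M3, crate R7]
9. Guide goes to the east ledge with crate K3.  [the west ledge: — | the east ledge: crate K3, crate K4, crate K5, crate M3, crate R7]

9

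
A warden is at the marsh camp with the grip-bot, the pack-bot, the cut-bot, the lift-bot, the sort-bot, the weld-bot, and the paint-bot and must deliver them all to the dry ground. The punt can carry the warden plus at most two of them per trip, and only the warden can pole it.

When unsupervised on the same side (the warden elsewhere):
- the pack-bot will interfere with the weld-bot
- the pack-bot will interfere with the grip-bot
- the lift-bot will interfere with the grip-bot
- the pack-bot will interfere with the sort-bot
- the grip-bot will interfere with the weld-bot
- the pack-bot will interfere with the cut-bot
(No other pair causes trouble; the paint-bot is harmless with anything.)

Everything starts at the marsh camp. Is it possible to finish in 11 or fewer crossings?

Yes — this plan uses 11 crossings (≤ 11):
1. Warden goes to the dry ground with the grip-bot and the pack-bot.
2. Warden goes back to the marsh camp with the grip-bot.
3. Warden goes to the dry ground with the cut-bot and the grip-bot.
4. Warden goes back to the marsh camp with the pack-bot.
5. Warden goes to the dry ground with the pack-bot and the sort-bot.
6. Warden goes back to the marsh camp with the pack-bot.
7. Warden goes to the dry ground with the pack-bot and the paint-bot.
8. Warden goes back to the marsh camp with the pack-bot.
9. Warden goes to the dry ground with the lift-bot and the weld-bot.
10. Warden goes back to the marsh camp with the grip-bot.
11. Warden goes to the dry ground with the grip-bot and the pack-bot.

Yes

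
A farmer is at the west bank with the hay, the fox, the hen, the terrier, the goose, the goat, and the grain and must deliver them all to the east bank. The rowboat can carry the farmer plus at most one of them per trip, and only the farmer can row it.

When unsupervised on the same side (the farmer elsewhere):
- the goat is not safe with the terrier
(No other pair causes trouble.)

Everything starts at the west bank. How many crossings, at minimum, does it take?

13

Counting alone: the farmer can take at most 1 across per trip to the east bank, so moving all 7 needs at least 7 loaded trips out, with a return between consecutive ones — at least 13 crossings.
The plan below uses exactly 13 crossings, so it is optimal:
1. Farmer goes to the east bank with the terrier.  [the west bank: the fox, the goat, the goose, the grain, the hay, the hen | the east bank: the terrier]
2. Farmer goes back to the west bank alone.  [the west bank: the fox, the goat, the goose, the grain, the hay, the hen | the east bank: the terrier]
3. Farmer goes to the east bank with the hay.  [the west bank: the fox, the goat, the goose, the grain, the hen | the east bank: the hay, the terrier]
4. Farmer goes back to the west bank alone.  [the west bank: the fox, the goat, the goose, the grain, the hen | the east bank: the hay, the terrier]
5. Farmer goes to the east bank with the fox.  [the west bank: the goat, the goose, the grain, the hen | the east bank: the fox, the hay, the terrier]
6. Farmer goes back to the west bank alone.  [the west bank: the goat, the goose, the grain, the hen | the east bank: the fox, the hay, the terrier]
7. Farmer goes to the east bank with the hen.  [the west bank: the goat, the goose, the grain | the east bank: the fox, the hay, the hen, the terrier]
8. Farmer goes back to the west bank alone.  [the west bank: the goat, the goose, the grain | the east bank: the fox, the hay, the hen, the terrier]
9. Farmer goes to the east bank with the goose.  [the west bank: the goat, the grain | the east bank: the fox, the goose, the hay, the hen, the terrier]
10. Farmer goes back to the west bank alone.  [the west bank: the goat, the grain | the east bank: the fox, the goose, the hay, the hen, the terrier]
11. Farmer goes to the east bank with the grain.  [the west bank: the goat | the east bank: the fox, the goose, the grain, the hay, the hen, the terrier]
12. Farmer goes back to the west bank alone.  [the west bank: the goat | the east bank: the fox, the goose, the grain, the hay, the hen, the terrier]
13. Farmer goes to the east bank with the goat.  [the west bank: — | the east bank: the fox, the goat, the goose, the grain, the hay, the hen, the terrier]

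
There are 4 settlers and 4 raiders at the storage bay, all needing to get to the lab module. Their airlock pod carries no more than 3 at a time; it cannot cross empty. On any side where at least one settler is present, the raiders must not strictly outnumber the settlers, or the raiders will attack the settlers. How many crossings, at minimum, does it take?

Counting alone: each trip to the lab module takes at most 3 across and each return brings at least 1 back, so after t trips out (and t−1 returns) at most 3t − (t−1) of the 8 are across; that first reaches 8 at t = 4, so at least 7 crossings are needed.
The safety rule pushes this higher. Following every safe sequence of crossings, the most of the 8 that can be at the lab module as the airlock pod arrives there on crossing 7 is 7 — never all 8.
So no plan with fewer than 9 crossings exists, and this one achieves 9:
1. 2 raiders → the lab module.  (the storage bay: 4S 2R; the lab module: 0S 2R)
2. 1 raider ← the storage bay.  (the storage bay: 4S 3R; the lab module: 0S 1R)
3. 3 raiders → the lab module.  (the storage bay: 4S 0R; the lab module: 0S 4R)
4. 1 raider ← the storage bay.  (the storage bay: 4S 1R; the lab module: 0S 3R)
5. 3 settlers → the lab module.  (the storage bay: 1S 1R; the lab module: 3S 3R)
6. 1 settler and 1 raider ← the storage bay.  (the storage bay: 2S 2R; the lab module: 2S 2R)
7. 2 settlers → the lab module.  (the storage bay: 0S 2R; the lab module: 4S 2R)
8. 1 raider ← the storage bay.  (the storage bay: 0S 3R; the lab module: 4S 1R)
9. 3 raiders → the lab module.  (the storage bay: 0S 0R; the lab module: 4S 4R)

9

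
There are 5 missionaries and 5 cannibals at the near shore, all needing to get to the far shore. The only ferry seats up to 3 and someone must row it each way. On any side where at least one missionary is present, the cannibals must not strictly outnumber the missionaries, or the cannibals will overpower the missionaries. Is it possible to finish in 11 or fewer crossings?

Yes

Yes — this plan uses 11 crossings (≤ 11):
1. 2 cannibals → the far shore.  (the near shore: 5M 3C; the far shore: 0M 2C)
2. 1 cannibal ← the near shore.  (the near shore: 5M 4C; the far shore: 0M 1C)
3. 3 cannibals → the far shore.  (the near shore: 5M 1C; the far shore: 0M 4C)
4. 1 cannibal ← the near shore.  (the near shore: 5M 2C; the far shore: 0M 3C)
5. 3 missionaries → the far shore.  (the near shore: 2M 2C; the far shore: 3M 3C)
6. 1 missionary and 1 cannibal ← the near shore.  (the near shore: 3M 3C; the far shore: 2M 2C)
7. 3 missionaries → the far shore.  (the near shore: 0M 3C; the far shore: 5M 2C)
8. 1 cannibal ← the near shore.  (the near shore: 0M 4C; the far shore: 5M 1C)
9. 2 cannibals → the far shore.  (the near shore: 0M 2C; the far shore: 5M 3C)
10. 1 cannibal ← the near shore.  (the near shore: 0M 3C; the far shore: 5M 2C)
11. 3 cannibals → the far shore.  (the near shore: 0M 0C; the far shore: 5M 5C)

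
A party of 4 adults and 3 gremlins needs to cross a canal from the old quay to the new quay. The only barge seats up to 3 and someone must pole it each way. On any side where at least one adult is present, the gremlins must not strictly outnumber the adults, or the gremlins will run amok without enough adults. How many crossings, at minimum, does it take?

5

Counting alone: each trip to the new quay takes at most 3 across and each return brings at least 1 back, so after t trips out (and t−1 returns) at most 3t − (t−1) of the 7 are across; that first reaches 7 at t = 3, so at least 5 crossings are needed.
The plan below uses exactly 5 crossings, so it is optimal:
1. 3 gremlins → the new quay.  (the old quay: 4A 0G; the new quay: 0A 3G)
2. 1 gremlin ← the old quay.  (the old quay: 4A 1G; the new quay: 0A 2G)
3. 3 adults → the new quay.  (the old quay: 1A 1G; the new quay: 3A 2G)
4. 1 adult ← the old quay.  (the old quay: 2A 1G; the new quay: 2A 2G)
5. 2 adults and 1 gremlin → the new quay.  (the old quay: 0A 0G; the new quay: 4A 3G)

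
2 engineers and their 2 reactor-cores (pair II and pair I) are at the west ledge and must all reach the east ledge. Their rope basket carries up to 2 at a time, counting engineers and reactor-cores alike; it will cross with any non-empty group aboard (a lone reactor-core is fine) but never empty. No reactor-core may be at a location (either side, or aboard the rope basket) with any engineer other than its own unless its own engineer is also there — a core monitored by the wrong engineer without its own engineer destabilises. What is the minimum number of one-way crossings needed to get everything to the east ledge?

Counting alone: each trip to the east ledge takes at most 2 across and each return brings at least 1 back, so after t trips out (and t−1 returns) at most 2t − (t−1) of the 4 are across; that first reaches 4 at t = 3, so at least 5 crossings are needed.
The plan below uses exactly 5 crossings, so it is optimal:
1. engineer II and reactor-core II cross → the east ledge.
2. engineer II crosses ← the west ledge.
3. engineer I and engineer II cross → the east ledge.
4. engineer I crosses ← the west ledge.
5. engineer I and reactor-core I cross → the east ledge.

5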